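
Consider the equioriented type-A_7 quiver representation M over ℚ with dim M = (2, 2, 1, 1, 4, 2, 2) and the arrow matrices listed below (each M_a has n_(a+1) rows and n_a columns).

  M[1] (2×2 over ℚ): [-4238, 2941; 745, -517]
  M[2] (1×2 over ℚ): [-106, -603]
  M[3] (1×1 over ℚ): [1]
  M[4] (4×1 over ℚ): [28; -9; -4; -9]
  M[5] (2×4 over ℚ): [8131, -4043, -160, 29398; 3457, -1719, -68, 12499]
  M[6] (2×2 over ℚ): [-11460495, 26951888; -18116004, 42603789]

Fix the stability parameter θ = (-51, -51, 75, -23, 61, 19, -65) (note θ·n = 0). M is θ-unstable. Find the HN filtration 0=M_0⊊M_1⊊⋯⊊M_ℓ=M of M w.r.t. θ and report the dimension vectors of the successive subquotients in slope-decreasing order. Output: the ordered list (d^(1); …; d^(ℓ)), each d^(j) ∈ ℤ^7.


Barcode: M ≅ I[1,2], I[1,7], I[5,5]^2, I[5,7]. HN layers by μ_θ (4 steps, strictly decreasing):
  μ^(1)=61; μ^(2)=67/5; μ^(3)=5; μ^(4)=-51

((0, 0, 0, 0, 2, 0, 0); (0, 0, 1, 1, 1, 1, 1); (0, 0, 0, 0, 1, 1, 1); (2, 2, 0, 0, 0, 0, 0))


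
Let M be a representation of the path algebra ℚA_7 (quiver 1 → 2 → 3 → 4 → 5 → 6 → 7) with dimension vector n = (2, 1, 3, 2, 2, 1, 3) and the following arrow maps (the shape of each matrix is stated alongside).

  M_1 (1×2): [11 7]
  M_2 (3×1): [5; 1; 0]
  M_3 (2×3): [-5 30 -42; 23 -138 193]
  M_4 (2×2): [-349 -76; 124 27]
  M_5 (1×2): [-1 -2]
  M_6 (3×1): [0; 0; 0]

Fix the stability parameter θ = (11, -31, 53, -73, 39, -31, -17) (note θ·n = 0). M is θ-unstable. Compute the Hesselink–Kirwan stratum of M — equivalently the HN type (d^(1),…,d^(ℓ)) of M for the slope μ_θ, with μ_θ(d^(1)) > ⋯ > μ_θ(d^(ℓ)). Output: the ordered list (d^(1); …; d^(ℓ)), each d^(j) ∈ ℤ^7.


Interval decomposition of M: I[1,1], I[1,6], I[3,3], I[3,5], I[7,7]^3.
HN type (ℓ=6): μ^(1)=53; μ^(2)=39; μ^(3)=11; μ^(4)=4; μ^(5)=-10; μ^(6)=-17

((0, 0, 1, 0, 0, 0, 0); (0, 0, 0, 0, 1, 0, 0); (1, 0, 0, 0, 0, 0, 0); (0, 0, 0, 0, 1, 1, 0); (1, 1, 2, 2, 0, 0, 0); (0, 0, 0, 0, 0, 0, 3))


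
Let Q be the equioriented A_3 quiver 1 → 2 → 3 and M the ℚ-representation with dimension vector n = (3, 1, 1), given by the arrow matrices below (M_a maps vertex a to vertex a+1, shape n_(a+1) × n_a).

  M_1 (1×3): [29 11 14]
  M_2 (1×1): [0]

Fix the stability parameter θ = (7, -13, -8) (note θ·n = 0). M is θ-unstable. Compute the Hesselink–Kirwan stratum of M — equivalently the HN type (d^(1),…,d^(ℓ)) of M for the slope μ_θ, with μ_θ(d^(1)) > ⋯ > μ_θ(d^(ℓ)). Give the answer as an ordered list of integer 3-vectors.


Interval decomposition of M: I[1,1]^2, I[1,2], I[3,3].
HN type (ℓ=3): μ^(1)=7; μ^(2)=-3; μ^(3)=-8

((2, 0, 0); (1, 1, 0); (0, 0, 1))


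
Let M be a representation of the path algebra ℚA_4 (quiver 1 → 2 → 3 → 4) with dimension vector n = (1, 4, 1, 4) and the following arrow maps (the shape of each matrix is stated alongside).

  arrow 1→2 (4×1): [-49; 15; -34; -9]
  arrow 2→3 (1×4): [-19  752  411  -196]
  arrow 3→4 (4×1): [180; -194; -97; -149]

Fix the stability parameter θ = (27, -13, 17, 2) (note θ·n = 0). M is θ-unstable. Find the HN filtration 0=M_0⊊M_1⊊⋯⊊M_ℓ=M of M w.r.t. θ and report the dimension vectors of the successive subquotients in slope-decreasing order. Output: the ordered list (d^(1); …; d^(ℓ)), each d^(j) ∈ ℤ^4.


Barcode: M ≅ I[1,4], I[2,2]^3, I[4,4]^3. HN layers by μ_θ (4 steps, strictly decreasing):
  μ^(1)=19/2; μ^(2)=7; μ^(3)=2; μ^(4)=-13

((0, 0, 1, 1); (1, 1, 0, 0); (0, 0, 0, 3); (0, 3, 0, 0))


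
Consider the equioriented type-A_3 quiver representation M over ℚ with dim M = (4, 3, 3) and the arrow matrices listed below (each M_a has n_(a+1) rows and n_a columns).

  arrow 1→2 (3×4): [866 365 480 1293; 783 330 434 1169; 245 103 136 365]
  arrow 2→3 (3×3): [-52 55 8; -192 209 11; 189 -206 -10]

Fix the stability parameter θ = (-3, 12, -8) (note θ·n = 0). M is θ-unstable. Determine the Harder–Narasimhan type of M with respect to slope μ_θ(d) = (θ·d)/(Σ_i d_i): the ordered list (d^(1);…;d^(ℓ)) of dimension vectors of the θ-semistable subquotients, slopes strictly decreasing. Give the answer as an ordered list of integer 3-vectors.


Interval decomposition of M: I[1,1], I[1,3]^3.
HN type (ℓ=2): μ^(1)=2; μ^(2)=-3

((0, 3, 3); (4, 0, 0))


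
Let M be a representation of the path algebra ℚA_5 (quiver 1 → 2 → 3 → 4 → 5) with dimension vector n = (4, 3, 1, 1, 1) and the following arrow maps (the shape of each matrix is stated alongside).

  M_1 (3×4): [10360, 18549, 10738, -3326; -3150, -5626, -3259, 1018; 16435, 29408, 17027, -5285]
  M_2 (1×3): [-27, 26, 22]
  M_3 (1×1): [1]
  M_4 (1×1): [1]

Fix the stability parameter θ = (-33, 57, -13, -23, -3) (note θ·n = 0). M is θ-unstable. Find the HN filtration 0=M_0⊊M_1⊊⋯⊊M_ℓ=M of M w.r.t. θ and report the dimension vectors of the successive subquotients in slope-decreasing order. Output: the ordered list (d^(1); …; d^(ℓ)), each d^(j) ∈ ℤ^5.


Interval decomposition of M: I[1,1], I[1,2]^2, I[1,5].
HN type (ℓ=3): μ^(1)=57; μ^(2)=9/2; μ^(3)=-33

((0, 2, 0, 0, 0); (0, 1, 1, 1, 1); (4, 0, 0, 0, 0))


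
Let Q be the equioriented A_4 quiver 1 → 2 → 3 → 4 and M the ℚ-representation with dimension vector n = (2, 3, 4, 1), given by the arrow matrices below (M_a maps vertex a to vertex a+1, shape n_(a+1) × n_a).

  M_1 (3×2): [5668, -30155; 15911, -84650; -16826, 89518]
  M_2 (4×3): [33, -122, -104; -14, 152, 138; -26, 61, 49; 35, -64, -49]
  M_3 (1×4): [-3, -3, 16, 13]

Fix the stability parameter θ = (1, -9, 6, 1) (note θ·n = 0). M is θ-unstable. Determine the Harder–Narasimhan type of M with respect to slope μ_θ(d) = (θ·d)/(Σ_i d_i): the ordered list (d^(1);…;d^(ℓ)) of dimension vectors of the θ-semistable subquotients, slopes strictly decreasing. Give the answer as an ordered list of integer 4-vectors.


Interval decomposition of M: I[1,3]^2, I[2,4], I[3,3].
HN type (ℓ=4): μ^(1)=6; μ^(2)=7/2; μ^(3)=-4; μ^(4)=-9

((0, 0, 3, 0); (0, 0, 1, 1); (2, 2, 0, 0); (0, 1, 0, 0))


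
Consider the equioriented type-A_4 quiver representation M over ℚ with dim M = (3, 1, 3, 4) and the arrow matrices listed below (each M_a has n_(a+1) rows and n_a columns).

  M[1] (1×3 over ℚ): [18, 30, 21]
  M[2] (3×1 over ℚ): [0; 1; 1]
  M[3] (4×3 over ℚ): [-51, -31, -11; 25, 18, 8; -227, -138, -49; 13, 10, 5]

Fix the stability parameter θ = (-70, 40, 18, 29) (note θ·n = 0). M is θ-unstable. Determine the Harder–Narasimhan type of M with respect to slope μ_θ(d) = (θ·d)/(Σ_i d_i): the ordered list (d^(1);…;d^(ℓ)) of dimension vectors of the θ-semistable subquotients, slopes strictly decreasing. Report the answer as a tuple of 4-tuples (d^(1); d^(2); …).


Barcode: M ≅ I[1,1]^2, I[1,4], I[3,4]^2, I[4,4]. HN layers by μ_θ (3 steps, strictly decreasing):
  μ^(1)=29; μ^(2)=18; μ^(3)=-70

((0, 1, 1, 4); (0, 0, 2, 0); (3, 0, 0, 0))


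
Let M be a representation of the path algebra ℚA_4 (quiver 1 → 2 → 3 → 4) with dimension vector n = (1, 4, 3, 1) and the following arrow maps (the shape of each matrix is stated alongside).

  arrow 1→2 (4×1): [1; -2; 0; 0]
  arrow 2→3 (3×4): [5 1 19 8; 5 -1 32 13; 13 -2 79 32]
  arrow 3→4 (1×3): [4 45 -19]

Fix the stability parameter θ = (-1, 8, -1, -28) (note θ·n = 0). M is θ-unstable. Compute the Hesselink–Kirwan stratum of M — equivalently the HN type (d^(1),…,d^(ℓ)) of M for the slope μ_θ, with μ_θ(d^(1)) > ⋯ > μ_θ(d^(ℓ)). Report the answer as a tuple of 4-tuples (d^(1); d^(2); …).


Via rank(M_{q-1}∘⋯∘M_p): M ≅ I[1,4], I[2,2], I[2,3]^2.
μ_θ-semistable layers: μ^(1)=8; μ^(2)=7/2; μ^(3)=-11/2

((0, 1, 0, 0); (0, 2, 2, 0); (1, 1, 1, 1))


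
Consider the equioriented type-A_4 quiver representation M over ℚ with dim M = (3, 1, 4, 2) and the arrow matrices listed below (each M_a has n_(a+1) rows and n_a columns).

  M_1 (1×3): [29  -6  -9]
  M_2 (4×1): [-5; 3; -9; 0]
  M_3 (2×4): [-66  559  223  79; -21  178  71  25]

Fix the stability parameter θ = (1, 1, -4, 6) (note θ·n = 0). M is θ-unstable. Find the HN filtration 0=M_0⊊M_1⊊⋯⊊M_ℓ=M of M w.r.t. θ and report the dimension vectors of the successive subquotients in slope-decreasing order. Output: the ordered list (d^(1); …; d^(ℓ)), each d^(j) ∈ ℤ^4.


Interval decomposition of M: I[1,1]^2, I[1,3], I[3,3], I[3,4]^2.
HN type (ℓ=4): μ^(1)=6; μ^(2)=1; μ^(3)=-2/3; μ^(4)=-4

((0, 0, 0, 2); (2, 0, 0, 0); (1, 1, 1, 0); (0, 0, 3, 0))


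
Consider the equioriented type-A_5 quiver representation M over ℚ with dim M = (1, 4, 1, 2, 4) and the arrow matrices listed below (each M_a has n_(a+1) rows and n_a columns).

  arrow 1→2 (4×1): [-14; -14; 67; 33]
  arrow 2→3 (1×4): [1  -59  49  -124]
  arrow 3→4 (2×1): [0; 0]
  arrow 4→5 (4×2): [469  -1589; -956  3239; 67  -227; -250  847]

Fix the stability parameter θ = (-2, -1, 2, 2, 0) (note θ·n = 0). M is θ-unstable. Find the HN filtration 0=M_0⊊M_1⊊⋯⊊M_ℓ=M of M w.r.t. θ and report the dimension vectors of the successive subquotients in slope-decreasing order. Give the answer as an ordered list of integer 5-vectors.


Interval decomposition of M: I[1,3], I[2,2]^3, I[4,5]^2, I[5,5]^2.
HN type (ℓ=5): μ^(1)=2; μ^(2)=1; μ^(3)=0; μ^(4)=-1; μ^(5)=-2

((0, 0, 1, 0, 0); (0, 0, 0, 2, 2); (0, 0, 0, 0, 2); (0, 4, 0, 0, 0); (1, 0, 0, 0, 0))


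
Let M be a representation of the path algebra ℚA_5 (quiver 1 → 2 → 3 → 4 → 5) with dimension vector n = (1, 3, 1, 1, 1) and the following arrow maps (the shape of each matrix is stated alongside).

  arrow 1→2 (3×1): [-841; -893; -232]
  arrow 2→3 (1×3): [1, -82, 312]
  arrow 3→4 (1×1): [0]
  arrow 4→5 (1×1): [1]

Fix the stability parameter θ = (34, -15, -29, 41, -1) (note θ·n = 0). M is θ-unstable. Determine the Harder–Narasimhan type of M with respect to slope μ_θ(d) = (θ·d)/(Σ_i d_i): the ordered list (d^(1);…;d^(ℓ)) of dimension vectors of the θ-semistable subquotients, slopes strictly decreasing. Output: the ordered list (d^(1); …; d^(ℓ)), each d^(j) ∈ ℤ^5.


Barcode: M ≅ I[1,3], I[2,2]^2, I[4,5]. HN layers by μ_θ (3 steps, strictly decreasing):
  μ^(1)=20; μ^(2)=-10/3; μ^(3)=-15

((0, 0, 0, 1, 1); (1, 1, 1, 0, 0); (0, 2, 0, 0, 0))


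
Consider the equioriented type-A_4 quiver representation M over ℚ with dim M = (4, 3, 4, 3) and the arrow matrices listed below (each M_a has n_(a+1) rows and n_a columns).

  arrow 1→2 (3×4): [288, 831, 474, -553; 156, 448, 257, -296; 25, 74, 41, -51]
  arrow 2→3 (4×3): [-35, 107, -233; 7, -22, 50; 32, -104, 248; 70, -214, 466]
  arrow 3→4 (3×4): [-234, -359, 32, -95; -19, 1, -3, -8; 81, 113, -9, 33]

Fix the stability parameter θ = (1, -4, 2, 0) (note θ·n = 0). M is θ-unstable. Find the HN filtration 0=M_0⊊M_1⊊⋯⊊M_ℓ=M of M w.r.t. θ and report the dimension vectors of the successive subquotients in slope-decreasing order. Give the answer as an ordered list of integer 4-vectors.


Via rank(M_{q-1}∘⋯∘M_p): M ≅ I[1,1], I[1,2], I[1,4]^2, I[3,3], I[3,4].
μ_θ-semistable layers: μ^(1)=2; μ^(2)=1; μ^(3)=-3/2

((0, 0, 1, 0); (1, 0, 3, 3); (3, 3, 0, 0))


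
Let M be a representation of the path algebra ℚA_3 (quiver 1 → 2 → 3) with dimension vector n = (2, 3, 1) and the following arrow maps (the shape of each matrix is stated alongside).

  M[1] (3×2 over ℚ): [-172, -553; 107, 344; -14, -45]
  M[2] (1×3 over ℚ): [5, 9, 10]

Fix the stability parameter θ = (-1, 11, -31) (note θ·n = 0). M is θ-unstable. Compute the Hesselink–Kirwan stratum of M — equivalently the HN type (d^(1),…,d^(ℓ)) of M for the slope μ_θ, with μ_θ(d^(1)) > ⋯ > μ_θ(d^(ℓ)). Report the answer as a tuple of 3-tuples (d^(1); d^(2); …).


Interval decomposition of M: I[1,2], I[1,3], I[2,2].
HN type (ℓ=3): μ^(1)=11; μ^(2)=-1; μ^(3)=-7

((0, 2, 0); (1, 0, 0); (1, 1, 1))


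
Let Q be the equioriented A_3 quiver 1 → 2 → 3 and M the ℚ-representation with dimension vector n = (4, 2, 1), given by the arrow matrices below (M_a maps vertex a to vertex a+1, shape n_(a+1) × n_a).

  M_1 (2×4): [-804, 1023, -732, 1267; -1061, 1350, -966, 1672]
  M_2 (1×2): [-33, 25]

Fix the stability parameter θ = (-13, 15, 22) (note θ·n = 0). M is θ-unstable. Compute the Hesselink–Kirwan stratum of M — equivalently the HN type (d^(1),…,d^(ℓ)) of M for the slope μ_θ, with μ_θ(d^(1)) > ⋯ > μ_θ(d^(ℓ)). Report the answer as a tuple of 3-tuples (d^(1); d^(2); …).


Barcode: M ≅ I[1,1]^2, I[1,2], I[1,3]. HN layers by μ_θ (3 steps, strictly decreasing):
  μ^(1)=22; μ^(2)=15; μ^(3)=-13

((0, 0, 1); (0, 2, 0); (4, 0, 0))


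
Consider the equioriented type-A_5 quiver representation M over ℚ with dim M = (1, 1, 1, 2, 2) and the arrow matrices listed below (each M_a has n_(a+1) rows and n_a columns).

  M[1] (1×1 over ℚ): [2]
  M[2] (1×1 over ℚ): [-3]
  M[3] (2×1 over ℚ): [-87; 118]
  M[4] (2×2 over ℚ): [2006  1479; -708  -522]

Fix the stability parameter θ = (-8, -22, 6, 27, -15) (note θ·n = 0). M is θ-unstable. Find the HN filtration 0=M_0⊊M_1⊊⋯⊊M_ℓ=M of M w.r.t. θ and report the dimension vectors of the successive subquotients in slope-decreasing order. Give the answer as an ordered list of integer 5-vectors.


Barcode: M ≅ I[1,4], I[4,5], I[5,5]. HN layers by μ_θ (3 steps, strictly decreasing):
  μ^(1)=27; μ^(2)=6; μ^(3)=-15

((0, 0, 0, 1, 0); (0, 0, 1, 1, 1); (1, 1, 0, 0, 1))


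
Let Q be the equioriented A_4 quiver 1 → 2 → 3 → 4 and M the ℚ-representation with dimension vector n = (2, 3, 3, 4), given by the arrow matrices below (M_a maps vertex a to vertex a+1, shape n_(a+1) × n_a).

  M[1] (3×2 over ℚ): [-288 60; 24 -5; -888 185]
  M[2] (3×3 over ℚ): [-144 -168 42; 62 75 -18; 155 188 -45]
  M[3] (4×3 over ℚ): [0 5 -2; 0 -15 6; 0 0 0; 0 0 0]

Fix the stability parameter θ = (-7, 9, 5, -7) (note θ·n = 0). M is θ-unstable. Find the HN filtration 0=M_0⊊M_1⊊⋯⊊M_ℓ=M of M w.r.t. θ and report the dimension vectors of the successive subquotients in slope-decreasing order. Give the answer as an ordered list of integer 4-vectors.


Interval decomposition of M: I[1,1], I[1,4], I[2,3]^2, I[4,4]^3.
HN type (ℓ=3): μ^(1)=7; μ^(2)=7/3; μ^(3)=-7

((0, 2, 2, 0); (0, 1, 1, 1); (2, 0, 0, 3))


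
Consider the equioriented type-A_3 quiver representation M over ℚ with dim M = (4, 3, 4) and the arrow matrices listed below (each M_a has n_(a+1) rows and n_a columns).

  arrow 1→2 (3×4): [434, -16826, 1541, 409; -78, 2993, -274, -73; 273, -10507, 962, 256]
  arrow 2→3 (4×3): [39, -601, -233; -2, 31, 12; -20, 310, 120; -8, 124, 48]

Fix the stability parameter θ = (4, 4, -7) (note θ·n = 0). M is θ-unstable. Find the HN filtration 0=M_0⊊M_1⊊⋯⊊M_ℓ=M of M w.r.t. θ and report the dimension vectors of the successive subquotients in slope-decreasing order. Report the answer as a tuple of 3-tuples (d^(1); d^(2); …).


Interval decomposition of M: I[1,1], I[1,2], I[1,3]^2, I[3,3]^2.
HN type (ℓ=3): μ^(1)=4; μ^(2)=1/3; μ^(3)=-7

((2, 1, 0); (2, 2, 2); (0, 0, 2))


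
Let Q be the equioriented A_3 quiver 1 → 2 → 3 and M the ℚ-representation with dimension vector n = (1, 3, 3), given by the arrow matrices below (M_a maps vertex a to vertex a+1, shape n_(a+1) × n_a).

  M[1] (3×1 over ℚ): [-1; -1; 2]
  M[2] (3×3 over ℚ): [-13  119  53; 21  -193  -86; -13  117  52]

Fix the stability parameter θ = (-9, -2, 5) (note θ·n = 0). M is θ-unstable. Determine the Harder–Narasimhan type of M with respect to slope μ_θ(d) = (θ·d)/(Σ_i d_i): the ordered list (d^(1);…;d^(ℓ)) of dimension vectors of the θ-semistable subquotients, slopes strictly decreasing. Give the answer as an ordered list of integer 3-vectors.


Via rank(M_{q-1}∘⋯∘M_p): M ≅ I[1,2], I[2,3]^2, I[3,3].
μ_θ-semistable layers: μ^(1)=5; μ^(2)=-2; μ^(3)=-9

((0, 0, 3); (0, 3, 0); (1, 0, 0))


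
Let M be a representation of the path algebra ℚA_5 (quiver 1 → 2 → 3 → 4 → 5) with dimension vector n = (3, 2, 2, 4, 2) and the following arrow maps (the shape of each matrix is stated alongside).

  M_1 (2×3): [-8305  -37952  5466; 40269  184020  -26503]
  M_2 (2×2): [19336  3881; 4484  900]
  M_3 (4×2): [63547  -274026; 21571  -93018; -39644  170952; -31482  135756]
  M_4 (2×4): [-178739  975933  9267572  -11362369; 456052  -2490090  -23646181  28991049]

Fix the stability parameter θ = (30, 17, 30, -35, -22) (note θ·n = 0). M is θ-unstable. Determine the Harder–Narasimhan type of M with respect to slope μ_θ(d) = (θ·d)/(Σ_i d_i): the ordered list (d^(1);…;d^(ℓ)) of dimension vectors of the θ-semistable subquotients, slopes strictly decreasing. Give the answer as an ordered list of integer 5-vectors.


Barcode: M ≅ I[1,1], I[1,3], I[1,4], I[4,4], I[4,5]^2. HN layers by μ_θ (5 steps, strictly decreasing):
  μ^(1)=30; μ^(2)=47/2; μ^(3)=21/2; μ^(4)=-22; μ^(5)=-35

((1, 0, 1, 0, 0); (1, 1, 0, 0, 0); (1, 1, 1, 1, 0); (0, 0, 0, 0, 2); (0, 0, 0, 3, 0))


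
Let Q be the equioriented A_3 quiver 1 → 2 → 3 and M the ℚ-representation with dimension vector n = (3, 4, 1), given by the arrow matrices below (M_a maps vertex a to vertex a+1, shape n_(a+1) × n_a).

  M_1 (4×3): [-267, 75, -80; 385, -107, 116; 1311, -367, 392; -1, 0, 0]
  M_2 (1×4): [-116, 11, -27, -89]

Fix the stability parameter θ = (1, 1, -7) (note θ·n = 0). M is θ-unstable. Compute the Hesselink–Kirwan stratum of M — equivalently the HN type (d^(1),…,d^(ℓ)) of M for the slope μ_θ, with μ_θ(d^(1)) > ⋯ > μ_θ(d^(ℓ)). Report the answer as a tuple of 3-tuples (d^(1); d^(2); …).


Via rank(M_{q-1}∘⋯∘M_p): M ≅ I[1,2]^2, I[1,3], I[2,2].
μ_θ-semistable layers: μ^(1)=1; μ^(2)=-5/3

((2, 3, 0); (1, 1, 1))


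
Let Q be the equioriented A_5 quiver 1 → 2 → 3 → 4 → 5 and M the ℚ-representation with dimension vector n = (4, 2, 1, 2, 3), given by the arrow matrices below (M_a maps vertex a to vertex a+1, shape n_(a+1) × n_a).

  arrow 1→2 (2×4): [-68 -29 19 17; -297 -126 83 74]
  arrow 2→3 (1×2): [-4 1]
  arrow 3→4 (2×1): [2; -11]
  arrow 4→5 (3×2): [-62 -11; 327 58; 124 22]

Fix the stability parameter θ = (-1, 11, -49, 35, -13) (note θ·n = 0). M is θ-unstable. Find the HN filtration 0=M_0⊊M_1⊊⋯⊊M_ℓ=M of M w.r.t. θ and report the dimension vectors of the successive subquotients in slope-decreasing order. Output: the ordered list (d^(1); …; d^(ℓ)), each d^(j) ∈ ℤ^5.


Barcode: M ≅ I[1,1]^2, I[1,2], I[1,5], I[4,5], I[5,5]. HN layers by μ_θ (3 steps, strictly decreasing):
  μ^(1)=11; μ^(2)=-1; μ^(3)=-13

((0, 1, 0, 2, 2); (3, 0, 0, 0, 0); (1, 1, 1, 0, 1))


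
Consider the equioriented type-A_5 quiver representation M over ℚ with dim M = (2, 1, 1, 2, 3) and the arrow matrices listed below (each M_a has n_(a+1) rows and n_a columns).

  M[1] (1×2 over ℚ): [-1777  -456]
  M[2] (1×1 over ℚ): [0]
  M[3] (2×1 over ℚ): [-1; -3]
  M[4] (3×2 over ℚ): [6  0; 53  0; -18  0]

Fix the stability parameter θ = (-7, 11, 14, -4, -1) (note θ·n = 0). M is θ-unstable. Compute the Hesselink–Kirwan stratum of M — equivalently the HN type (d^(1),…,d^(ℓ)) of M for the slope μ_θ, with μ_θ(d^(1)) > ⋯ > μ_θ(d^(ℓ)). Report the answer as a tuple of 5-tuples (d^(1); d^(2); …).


Interval decomposition of M: I[1,1], I[1,2], I[3,5], I[4,4], I[5,5]^2.
HN type (ℓ=5): μ^(1)=11; μ^(2)=3; μ^(3)=-1; μ^(4)=-4; μ^(5)=-7

((0, 1, 0, 0, 0); (0, 0, 1, 1, 1); (0, 0, 0, 0, 2); (0, 0, 0, 1, 0); (2, 0, 0, 0, 0))


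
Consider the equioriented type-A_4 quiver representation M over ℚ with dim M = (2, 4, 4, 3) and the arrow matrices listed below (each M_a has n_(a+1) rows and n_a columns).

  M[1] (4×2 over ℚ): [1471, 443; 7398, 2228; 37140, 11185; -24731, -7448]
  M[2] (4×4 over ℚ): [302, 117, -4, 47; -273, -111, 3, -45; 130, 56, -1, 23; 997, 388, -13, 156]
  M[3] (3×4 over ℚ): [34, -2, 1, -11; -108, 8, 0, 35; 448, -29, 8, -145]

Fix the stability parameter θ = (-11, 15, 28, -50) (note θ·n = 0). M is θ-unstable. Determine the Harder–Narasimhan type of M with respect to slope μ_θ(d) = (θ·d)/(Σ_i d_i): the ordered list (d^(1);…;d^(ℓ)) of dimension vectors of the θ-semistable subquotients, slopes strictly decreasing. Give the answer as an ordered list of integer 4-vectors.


Barcode: M ≅ I[1,4]^2, I[2,2], I[2,4], I[3,3]. HN layers by μ_θ (4 steps, strictly decreasing):
  μ^(1)=28; μ^(2)=15; μ^(3)=-7/3; μ^(4)=-11

((0, 0, 1, 0); (0, 1, 0, 0); (0, 3, 3, 3); (2, 0, 0, 0))


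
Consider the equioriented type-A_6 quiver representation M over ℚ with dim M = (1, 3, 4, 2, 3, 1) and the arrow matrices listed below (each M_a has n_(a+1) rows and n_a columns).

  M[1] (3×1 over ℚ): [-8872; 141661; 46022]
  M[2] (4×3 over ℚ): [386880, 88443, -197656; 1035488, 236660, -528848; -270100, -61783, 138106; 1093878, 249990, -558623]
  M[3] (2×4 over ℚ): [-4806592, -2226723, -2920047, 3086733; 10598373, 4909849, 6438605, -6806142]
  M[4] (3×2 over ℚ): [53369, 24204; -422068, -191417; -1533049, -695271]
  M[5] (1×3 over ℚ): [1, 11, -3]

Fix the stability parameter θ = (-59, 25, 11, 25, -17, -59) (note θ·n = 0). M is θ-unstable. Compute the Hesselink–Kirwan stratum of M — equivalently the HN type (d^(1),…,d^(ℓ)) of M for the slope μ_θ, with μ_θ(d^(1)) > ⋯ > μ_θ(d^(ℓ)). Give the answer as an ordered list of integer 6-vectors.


Interval decomposition of M: I[1,5], I[2,2], I[2,3], I[3,3], I[3,6], I[5,5].
HN type (ℓ=6): μ^(1)=25; μ^(2)=18; μ^(3)=11; μ^(4)=-10; μ^(5)=-17; μ^(6)=-59

((0, 1, 0, 0, 0, 0); (0, 1, 1, 0, 0, 0); (0, 1, 2, 1, 1, 0); (0, 0, 1, 1, 1, 1); (0, 0, 0, 0, 1, 0); (1, 0, 0, 0, 0, 0))


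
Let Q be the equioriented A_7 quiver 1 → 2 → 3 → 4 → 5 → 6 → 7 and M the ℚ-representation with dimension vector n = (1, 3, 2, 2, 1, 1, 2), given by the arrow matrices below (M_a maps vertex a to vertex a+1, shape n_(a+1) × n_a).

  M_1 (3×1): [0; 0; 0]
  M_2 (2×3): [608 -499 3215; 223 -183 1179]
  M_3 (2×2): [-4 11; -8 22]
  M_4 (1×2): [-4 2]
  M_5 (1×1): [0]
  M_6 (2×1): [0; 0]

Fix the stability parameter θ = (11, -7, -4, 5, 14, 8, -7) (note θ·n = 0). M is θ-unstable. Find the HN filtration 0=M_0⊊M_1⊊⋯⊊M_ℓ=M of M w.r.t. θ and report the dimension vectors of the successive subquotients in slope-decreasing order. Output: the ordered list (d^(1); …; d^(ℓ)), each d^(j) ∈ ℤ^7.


Via rank(M_{q-1}∘⋯∘M_p): M ≅ I[1,1], I[2,2], I[2,3], I[2,4], I[4,5], I[6,6], I[7,7]^2.
μ_θ-semistable layers: μ^(1)=14; μ^(2)=11; μ^(3)=8; μ^(4)=5; μ^(5)=-4; μ^(6)=-7

((0, 0, 0, 0, 1, 0, 0); (1, 0, 0, 0, 0, 0, 0); (0, 0, 0, 0, 0, 1, 0); (0, 0, 0, 2, 0, 0, 0); (0, 0, 2, 0, 0, 0, 0); (0, 3, 0, 0, 0, 0, 2))


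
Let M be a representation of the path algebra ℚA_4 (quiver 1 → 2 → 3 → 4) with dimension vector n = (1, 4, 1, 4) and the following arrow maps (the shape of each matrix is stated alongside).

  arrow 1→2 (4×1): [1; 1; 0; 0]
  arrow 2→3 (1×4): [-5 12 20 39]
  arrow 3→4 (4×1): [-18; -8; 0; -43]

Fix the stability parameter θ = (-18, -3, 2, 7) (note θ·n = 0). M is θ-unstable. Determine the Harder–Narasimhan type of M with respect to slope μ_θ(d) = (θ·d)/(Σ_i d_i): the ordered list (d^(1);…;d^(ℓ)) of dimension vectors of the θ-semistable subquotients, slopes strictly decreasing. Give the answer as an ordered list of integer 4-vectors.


Barcode: M ≅ I[1,4], I[2,2]^3, I[4,4]^3. HN layers by μ_θ (4 steps, strictly decreasing):
  μ^(1)=7; μ^(2)=2; μ^(3)=-3; μ^(4)=-18

((0, 0, 0, 4); (0, 0, 1, 0); (0, 4, 0, 0); (1, 0, 0, 0))


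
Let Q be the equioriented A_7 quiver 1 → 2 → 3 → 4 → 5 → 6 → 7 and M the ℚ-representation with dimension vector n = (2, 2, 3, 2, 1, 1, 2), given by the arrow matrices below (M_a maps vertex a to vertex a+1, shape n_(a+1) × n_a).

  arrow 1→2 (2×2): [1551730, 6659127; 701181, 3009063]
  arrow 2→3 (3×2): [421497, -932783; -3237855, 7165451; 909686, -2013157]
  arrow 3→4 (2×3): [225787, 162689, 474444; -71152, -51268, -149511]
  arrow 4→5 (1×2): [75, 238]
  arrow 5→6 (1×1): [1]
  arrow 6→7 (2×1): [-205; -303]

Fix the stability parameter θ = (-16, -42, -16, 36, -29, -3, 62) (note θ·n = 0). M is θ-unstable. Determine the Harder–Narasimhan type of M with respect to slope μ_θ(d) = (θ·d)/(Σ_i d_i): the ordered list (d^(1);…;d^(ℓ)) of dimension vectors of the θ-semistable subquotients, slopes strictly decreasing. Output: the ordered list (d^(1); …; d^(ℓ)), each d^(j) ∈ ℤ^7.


Barcode: M ≅ I[1,3], I[1,4], I[3,7], I[7,7]. HN layers by μ_θ (5 steps, strictly decreasing):
  μ^(1)=62; μ^(2)=36; μ^(3)=4/3; μ^(4)=-16; μ^(5)=-29

((0, 0, 0, 0, 0, 0, 2); (0, 0, 0, 1, 0, 0, 0); (0, 0, 0, 1, 1, 1, 0); (0, 0, 3, 0, 0, 0, 0); (2, 2, 0, 0, 0, 0, 0))


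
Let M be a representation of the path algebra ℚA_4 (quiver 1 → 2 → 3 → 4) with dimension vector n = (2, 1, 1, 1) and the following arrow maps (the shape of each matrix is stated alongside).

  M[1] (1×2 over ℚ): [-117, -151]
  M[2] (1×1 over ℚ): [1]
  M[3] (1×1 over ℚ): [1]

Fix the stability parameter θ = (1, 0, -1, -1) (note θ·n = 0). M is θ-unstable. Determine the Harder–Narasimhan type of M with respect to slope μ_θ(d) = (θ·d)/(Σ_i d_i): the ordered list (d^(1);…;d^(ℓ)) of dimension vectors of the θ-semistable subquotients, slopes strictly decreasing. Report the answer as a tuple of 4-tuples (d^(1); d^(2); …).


Interval decomposition of M: I[1,1], I[1,4].
HN type (ℓ=2): μ^(1)=1; μ^(2)=-1/4

((1, 0, 0, 0); (1, 1, 1, 1))


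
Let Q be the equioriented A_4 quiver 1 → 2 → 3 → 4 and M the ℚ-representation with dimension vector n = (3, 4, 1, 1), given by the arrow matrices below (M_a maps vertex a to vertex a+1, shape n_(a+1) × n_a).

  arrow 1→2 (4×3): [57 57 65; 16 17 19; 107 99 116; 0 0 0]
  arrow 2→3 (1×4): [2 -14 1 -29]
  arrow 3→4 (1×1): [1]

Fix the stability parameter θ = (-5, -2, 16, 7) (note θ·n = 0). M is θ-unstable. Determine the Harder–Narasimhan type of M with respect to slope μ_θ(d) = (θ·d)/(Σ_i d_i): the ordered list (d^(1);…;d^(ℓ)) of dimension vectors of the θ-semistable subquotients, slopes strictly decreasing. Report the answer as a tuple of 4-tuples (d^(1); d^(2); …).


Barcode: M ≅ I[1,2]^2, I[1,4], I[2,2]. HN layers by μ_θ (3 steps, strictly decreasing):
  μ^(1)=23/2; μ^(2)=-2; μ^(3)=-5

((0, 0, 1, 1); (0, 4, 0, 0); (3, 0, 0, 0))


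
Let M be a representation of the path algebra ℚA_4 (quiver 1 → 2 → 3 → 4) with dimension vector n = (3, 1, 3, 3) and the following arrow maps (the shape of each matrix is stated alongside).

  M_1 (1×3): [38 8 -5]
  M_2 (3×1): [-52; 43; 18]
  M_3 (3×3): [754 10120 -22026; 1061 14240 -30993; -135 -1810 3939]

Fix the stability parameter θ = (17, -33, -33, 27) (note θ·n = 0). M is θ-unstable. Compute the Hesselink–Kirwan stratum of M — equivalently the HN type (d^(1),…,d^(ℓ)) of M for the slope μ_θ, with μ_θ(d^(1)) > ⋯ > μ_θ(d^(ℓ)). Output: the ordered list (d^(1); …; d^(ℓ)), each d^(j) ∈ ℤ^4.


Barcode: M ≅ I[1,1]^2, I[1,4], I[3,3], I[3,4], I[4,4]. HN layers by μ_θ (4 steps, strictly decreasing):
  μ^(1)=27; μ^(2)=17; μ^(3)=-49/3; μ^(4)=-33

((0, 0, 0, 3); (2, 0, 0, 0); (1, 1, 1, 0); (0, 0, 2, 0))


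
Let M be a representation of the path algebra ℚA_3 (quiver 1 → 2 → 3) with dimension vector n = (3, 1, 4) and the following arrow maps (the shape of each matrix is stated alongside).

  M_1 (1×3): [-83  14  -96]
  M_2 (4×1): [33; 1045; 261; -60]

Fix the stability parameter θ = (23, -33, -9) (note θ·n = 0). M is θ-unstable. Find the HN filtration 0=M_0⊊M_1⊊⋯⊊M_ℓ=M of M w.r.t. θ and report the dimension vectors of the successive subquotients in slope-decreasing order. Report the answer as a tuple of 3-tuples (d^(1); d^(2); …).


Barcode: M ≅ I[1,1]^2, I[1,3], I[3,3]^3. HN layers by μ_θ (3 steps, strictly decreasing):
  μ^(1)=23; μ^(2)=-19/3; μ^(3)=-9

((2, 0, 0); (1, 1, 1); (0, 0, 3))


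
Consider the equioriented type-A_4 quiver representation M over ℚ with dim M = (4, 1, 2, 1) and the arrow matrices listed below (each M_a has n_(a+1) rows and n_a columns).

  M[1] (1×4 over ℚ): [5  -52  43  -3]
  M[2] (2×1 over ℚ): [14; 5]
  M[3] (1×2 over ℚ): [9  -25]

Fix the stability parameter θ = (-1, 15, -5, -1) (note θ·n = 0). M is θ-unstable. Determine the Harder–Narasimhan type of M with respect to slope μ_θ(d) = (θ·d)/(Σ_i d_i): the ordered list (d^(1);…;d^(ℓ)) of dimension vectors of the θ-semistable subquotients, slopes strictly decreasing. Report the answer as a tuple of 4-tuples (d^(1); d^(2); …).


Barcode: M ≅ I[1,1]^3, I[1,4], I[3,3]. HN layers by μ_θ (3 steps, strictly decreasing):
  μ^(1)=3; μ^(2)=-1; μ^(3)=-5

((0, 1, 1, 1); (4, 0, 0, 0); (0, 0, 1, 0))


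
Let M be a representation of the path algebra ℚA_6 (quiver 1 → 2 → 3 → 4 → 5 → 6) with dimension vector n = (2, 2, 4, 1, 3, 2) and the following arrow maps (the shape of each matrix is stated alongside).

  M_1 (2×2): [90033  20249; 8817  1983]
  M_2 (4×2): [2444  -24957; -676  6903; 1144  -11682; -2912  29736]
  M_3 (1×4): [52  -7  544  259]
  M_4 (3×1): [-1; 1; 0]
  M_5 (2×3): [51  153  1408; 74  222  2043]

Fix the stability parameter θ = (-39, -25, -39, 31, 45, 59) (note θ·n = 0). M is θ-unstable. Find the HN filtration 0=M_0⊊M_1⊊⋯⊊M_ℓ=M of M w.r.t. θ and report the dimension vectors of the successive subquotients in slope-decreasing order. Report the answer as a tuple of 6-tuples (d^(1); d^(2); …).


Via rank(M_{q-1}∘⋯∘M_p): M ≅ I[1,2], I[1,6], I[3,3]^3, I[5,5], I[5,6].
μ_θ-semistable layers: μ^(1)=59; μ^(2)=45; μ^(3)=31; μ^(4)=-25; μ^(5)=-32; μ^(6)=-39

((0, 0, 0, 0, 0, 2); (0, 0, 0, 0, 3, 0); (0, 0, 0, 1, 0, 0); (0, 1, 0, 0, 0, 0); (0, 1, 1, 0, 0, 0); (2, 0, 3, 0, 0, 0))


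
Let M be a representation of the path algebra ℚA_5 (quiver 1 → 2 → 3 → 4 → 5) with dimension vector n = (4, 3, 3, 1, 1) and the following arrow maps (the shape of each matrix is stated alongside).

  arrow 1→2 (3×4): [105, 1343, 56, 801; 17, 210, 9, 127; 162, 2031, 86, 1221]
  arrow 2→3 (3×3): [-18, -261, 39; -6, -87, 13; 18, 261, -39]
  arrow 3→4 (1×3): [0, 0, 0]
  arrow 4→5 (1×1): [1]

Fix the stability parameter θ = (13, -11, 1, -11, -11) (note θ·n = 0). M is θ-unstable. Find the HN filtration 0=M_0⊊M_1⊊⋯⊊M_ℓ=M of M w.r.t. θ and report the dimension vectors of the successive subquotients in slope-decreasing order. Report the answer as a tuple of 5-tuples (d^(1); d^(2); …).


Via rank(M_{q-1}∘⋯∘M_p): M ≅ I[1,1], I[1,2]^2, I[1,3], I[3,3]^2, I[4,5].
μ_θ-semistable layers: μ^(1)=13; μ^(2)=1; μ^(3)=-11

((1, 0, 0, 0, 0); (3, 3, 3, 0, 0); (0, 0, 0, 1, 1))


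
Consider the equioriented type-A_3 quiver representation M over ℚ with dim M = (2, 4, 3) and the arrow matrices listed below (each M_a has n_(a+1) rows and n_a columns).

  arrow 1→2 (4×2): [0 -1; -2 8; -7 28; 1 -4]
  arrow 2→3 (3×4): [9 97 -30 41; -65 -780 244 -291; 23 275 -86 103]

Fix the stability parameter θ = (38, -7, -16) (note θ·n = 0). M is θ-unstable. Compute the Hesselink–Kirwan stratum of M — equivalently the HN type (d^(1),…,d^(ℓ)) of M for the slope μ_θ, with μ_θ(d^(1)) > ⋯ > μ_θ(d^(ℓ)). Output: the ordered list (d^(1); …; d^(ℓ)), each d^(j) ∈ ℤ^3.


Barcode: M ≅ I[1,3]^2, I[2,2], I[2,3]. HN layers by μ_θ (3 steps, strictly decreasing):
  μ^(1)=5; μ^(2)=-7; μ^(3)=-23/2

((2, 2, 2); (0, 1, 0); (0, 1, 1))


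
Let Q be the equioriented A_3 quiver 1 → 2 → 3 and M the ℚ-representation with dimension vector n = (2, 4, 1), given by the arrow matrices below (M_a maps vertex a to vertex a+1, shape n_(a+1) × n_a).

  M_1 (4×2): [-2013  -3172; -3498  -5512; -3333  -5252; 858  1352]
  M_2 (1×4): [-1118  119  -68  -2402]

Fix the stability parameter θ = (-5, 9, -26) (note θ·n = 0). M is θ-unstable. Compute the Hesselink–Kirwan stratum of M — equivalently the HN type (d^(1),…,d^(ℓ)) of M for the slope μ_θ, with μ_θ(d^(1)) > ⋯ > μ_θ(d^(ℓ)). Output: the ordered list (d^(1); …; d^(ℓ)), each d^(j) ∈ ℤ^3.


Via rank(M_{q-1}∘⋯∘M_p): M ≅ I[1,1], I[1,2], I[2,2]^2, I[2,3].
μ_θ-semistable layers: μ^(1)=9; μ^(2)=-5; μ^(3)=-17/2

((0, 3, 0); (2, 0, 0); (0, 1, 1))


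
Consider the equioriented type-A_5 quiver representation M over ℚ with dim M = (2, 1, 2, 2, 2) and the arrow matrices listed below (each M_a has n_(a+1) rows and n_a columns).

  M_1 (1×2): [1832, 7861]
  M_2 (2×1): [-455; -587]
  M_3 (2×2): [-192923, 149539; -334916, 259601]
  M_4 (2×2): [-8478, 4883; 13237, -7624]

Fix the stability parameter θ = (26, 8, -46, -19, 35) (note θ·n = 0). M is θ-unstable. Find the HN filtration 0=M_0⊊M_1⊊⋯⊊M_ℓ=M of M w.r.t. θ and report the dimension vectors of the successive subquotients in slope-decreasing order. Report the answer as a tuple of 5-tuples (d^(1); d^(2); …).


Via rank(M_{q-1}∘⋯∘M_p): M ≅ I[1,1], I[1,5], I[3,5].
μ_θ-semistable layers: μ^(1)=35; μ^(2)=26; μ^(3)=-31/4; μ^(4)=-19; μ^(5)=-46

((0, 0, 0, 0, 2); (1, 0, 0, 0, 0); (1, 1, 1, 1, 0); (0, 0, 0, 1, 0); (0, 0, 1, 0, 0))


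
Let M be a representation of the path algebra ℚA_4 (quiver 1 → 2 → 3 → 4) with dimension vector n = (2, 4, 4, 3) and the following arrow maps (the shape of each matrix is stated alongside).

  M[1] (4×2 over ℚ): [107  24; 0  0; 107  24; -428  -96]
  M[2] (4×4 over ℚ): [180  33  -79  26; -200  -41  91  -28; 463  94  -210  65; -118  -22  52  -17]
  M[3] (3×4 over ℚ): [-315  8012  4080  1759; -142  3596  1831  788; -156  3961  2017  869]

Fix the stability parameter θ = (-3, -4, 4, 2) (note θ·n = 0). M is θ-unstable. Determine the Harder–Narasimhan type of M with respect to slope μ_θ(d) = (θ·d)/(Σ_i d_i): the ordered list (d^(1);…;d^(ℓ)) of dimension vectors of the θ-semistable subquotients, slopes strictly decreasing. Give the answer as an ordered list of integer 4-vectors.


Barcode: M ≅ I[1,1], I[1,4], I[2,2], I[2,4]^2, I[3,3]. HN layers by μ_θ (5 steps, strictly decreasing):
  μ^(1)=4; μ^(2)=3; μ^(3)=-3; μ^(4)=-7/2; μ^(5)=-4

((0, 0, 1, 0); (0, 0, 3, 3); (1, 0, 0, 0); (1, 1, 0, 0); (0, 3, 0, 0))


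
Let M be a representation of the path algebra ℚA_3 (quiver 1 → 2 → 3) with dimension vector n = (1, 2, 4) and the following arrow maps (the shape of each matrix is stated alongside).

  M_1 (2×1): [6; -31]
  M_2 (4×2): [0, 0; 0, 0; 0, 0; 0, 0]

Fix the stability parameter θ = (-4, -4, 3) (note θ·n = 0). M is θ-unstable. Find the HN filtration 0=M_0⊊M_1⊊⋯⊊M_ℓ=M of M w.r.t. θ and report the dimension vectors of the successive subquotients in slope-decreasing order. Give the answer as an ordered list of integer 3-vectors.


Interval decomposition of M: I[1,2], I[2,2], I[3,3]^4.
HN type (ℓ=2): μ^(1)=3; μ^(2)=-4

((0, 0, 4); (1, 2, 0))


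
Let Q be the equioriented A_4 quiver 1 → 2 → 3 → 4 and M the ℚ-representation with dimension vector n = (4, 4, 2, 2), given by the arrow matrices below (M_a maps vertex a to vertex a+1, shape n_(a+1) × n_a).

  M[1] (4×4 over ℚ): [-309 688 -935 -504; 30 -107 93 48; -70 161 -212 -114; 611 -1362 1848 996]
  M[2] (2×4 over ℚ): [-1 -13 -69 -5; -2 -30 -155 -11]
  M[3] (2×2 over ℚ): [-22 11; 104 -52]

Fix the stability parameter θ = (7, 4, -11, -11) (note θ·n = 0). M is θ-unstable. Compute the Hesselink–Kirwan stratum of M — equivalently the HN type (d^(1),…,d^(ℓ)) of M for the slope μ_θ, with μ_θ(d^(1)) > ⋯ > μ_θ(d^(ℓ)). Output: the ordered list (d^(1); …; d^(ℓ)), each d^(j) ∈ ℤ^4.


Barcode: M ≅ I[1,2]^2, I[1,3], I[1,4], I[4,4]. HN layers by μ_θ (4 steps, strictly decreasing):
  μ^(1)=11/2; μ^(2)=0; μ^(3)=-11/4; μ^(4)=-11

((2, 2, 0, 0); (1, 1, 1, 0); (1, 1, 1, 1); (0, 0, 0, 1))


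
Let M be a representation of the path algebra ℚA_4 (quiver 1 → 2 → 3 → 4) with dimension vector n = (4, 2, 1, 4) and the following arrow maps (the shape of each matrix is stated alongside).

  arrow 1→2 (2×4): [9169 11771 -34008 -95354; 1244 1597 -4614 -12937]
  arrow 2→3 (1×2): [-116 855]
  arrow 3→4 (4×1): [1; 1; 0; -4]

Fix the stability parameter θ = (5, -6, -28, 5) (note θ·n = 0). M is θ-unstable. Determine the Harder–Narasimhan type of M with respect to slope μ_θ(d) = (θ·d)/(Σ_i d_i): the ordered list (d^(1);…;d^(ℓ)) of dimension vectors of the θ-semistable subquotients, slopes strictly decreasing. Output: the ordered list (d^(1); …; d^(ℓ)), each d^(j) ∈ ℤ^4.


Barcode: M ≅ I[1,1]^2, I[1,2], I[1,4], I[4,4]^3. HN layers by μ_θ (3 steps, strictly decreasing):
  μ^(1)=5; μ^(2)=-1/2; μ^(3)=-29/3

((2, 0, 0, 4); (1, 1, 0, 0); (1, 1, 1, 0))


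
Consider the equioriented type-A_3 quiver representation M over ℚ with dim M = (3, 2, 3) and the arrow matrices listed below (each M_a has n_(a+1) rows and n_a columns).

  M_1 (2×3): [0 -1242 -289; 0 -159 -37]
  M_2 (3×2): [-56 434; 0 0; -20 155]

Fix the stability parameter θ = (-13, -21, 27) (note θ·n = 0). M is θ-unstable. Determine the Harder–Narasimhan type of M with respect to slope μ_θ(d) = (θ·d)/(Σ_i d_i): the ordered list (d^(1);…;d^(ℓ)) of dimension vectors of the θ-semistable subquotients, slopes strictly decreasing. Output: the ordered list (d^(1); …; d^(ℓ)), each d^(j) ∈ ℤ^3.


Interval decomposition of M: I[1,1], I[1,2], I[1,3], I[3,3]^2.
HN type (ℓ=3): μ^(1)=27; μ^(2)=-13; μ^(3)=-17

((0, 0, 3); (1, 0, 0); (2, 2, 0))


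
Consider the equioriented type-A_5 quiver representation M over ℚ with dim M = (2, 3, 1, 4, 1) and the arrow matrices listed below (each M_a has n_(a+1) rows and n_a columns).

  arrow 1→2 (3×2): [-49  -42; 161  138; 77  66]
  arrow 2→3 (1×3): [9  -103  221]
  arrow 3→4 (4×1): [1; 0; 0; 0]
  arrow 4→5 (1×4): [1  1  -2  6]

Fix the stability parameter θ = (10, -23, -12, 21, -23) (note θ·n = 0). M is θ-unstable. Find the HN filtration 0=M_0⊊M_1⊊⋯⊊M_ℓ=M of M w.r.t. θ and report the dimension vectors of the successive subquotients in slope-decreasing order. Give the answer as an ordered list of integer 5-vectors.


Via rank(M_{q-1}∘⋯∘M_p): M ≅ I[1,1], I[1,5], I[2,2]^2, I[4,4]^3.
μ_θ-semistable layers: μ^(1)=21; μ^(2)=10; μ^(3)=-1; μ^(4)=-25/3; μ^(5)=-23

((0, 0, 0, 3, 0); (1, 0, 0, 0, 0); (0, 0, 0, 1, 1); (1, 1, 1, 0, 0); (0, 2, 0, 0, 0))


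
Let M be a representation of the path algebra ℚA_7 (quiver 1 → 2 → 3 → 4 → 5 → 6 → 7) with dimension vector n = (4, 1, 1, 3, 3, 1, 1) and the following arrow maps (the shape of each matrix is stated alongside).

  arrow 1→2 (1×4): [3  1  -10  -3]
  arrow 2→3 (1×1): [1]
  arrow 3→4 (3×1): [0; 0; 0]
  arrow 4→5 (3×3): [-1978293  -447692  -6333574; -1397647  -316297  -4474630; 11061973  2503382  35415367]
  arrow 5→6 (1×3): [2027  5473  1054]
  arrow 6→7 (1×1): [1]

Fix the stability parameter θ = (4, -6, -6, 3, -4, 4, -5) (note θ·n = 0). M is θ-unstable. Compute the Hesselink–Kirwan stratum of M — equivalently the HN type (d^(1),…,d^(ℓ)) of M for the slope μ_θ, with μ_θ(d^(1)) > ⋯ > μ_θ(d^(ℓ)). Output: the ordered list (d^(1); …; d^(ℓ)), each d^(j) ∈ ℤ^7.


Via rank(M_{q-1}∘⋯∘M_p): M ≅ I[1,1]^3, I[1,3], I[4,5]^2, I[4,7].
μ_θ-semistable layers: μ^(1)=4; μ^(2)=-1/2; μ^(3)=-8/3

((3, 0, 0, 0, 0, 0, 0); (0, 0, 0, 3, 3, 1, 1); (1, 1, 1, 0, 0, 0, 0))


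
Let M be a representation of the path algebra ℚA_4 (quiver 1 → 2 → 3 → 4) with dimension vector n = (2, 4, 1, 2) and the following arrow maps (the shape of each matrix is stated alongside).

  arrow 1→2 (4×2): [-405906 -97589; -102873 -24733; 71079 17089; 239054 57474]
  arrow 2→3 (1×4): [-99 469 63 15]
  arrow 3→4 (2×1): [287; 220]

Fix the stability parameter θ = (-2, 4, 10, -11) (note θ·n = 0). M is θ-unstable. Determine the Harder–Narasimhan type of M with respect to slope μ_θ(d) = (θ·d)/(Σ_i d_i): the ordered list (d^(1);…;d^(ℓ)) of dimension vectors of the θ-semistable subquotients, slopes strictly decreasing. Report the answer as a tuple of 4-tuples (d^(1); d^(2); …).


Interval decomposition of M: I[1,2], I[1,4], I[2,2]^2, I[4,4].
HN type (ℓ=4): μ^(1)=4; μ^(2)=1; μ^(3)=-2; μ^(4)=-11

((0, 3, 0, 0); (0, 1, 1, 1); (2, 0, 0, 0); (0, 0, 0, 1))
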